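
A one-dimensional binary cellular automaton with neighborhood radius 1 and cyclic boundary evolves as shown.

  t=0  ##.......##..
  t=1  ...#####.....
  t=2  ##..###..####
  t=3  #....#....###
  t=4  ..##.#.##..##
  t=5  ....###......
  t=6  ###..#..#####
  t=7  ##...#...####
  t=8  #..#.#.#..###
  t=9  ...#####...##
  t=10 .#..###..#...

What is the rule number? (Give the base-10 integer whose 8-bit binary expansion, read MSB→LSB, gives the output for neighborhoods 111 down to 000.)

165

  ###|#  b7=1 t=1,i=4
  ##.|.  b6=0 t=0,i=1
  #.#|#  b5=1 t=4,i=4
  #..|.  b4=0 t=0,i=2
  .##|.  b3=0 t=0,i=0
  .#.|#  b2=1 t=3,i=5
  ..#|.  b1=0 t=0,i=8
  ...|#  b0=1 t=0,i=3
  bits 10100101 = 165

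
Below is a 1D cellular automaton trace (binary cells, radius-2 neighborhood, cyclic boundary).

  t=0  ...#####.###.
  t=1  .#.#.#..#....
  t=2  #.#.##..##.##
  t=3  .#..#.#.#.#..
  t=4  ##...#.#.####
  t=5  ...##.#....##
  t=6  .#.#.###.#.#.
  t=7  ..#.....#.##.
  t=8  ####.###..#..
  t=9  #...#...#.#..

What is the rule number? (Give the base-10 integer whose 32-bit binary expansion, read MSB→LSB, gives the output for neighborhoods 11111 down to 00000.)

2387740119

  ##### -> #   bit 31 = 1  t=0,i=5
  ####. -> .   bit 30 = 0  t=0,i=6
  ###.# -> .   bit 29 = 0  t=0,i=7
  ###.. -> .   bit 28 = 0  t=0,i=11
  ##.## -> #   bit 27 = 1  t=0,i=8
  ##.#. -> #   bit 26 = 1  t=2,i=1
  ##..# -> #   bit 25 = 1  t=2,i=6
  ##... -> .   bit 24 = 0  t=0,i=12
  #.### -> .   bit 23 = 0  t=0,i=9
  #.##. -> #   bit 22 = 1  t=2,i=4
  #.#.# -> .   bit 21 = 0  t=1,i=3
  #.#.. -> #   bit 20 = 1  t=1,i=5
  #..## -> .   bit 19 = 0  t=2,i=7
  #..#. -> .   bit 18 = 0  t=1,i=7
  #...# -> #   bit 17 = 1  t=3,i=12
  #.... -> .   bit 16 = 0  t=0,i=0
  .#### -> .   bit 15 = 0  t=0,i=4
  .###. -> .   bit 14 = 0  t=0,i=10
  .##.# -> .   bit 13 = 0  t=2,i=9
  .##.. -> .   bit 12 = 0  t=2,i=5
  .#.## -> .   bit 11 = 0  t=2,i=3
  .#.#. -> #   bit 10 = 1  t=1,i=2
  .#..# -> .   bit 9 = 0  t=1,i=6
  .#... -> #   bit 8 = 1  t=1,i=9
  ..### -> #   bit 7 = 1  t=0,i=3
  ..##. -> #   bit 6 = 1  t=2,i=8
  ..#.# -> .   bit 5 = 0  t=1,i=1
  ..#.. -> #   bit 4 = 1  t=1,i=8
  ...## -> .   bit 3 = 0  t=0,i=2
  ...#. -> #   bit 2 = 1  t=1,i=0
  ....# -> #   bit 1 = 1  t=0,i=1
  ..... -> #   bit 0 = 1  t=1,i=11
  bits 10001110010100100000010111010111 = 2387740119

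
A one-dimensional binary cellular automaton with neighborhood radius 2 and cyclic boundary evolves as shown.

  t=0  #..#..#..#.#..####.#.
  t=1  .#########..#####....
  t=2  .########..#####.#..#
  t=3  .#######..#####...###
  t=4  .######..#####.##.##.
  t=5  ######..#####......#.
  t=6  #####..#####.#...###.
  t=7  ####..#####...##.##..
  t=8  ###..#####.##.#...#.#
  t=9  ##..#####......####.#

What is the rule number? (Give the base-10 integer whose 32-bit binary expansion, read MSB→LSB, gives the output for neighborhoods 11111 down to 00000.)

3247363062

  nb #####: next=#  (t=1,i=3, bit31=1)
  nb ####.: next=#  (t=0,i=16, bit30=1)
  nb ###.#: next=.  (t=0,i=17, bit29=0)
  nb ###..: next=.  (t=1,i=9, bit28=0)
  nb ##.##: next=.  (t=3,i=0, bit27=0)
  nb ##.#.: next=.  (t=0,i=18, bit26=0)
  nb ##..#: next=.  (t=1,i=10, bit25=0)
  nb ##...: next=#  (t=1,i=17, bit24=1)
  nb #.###: next=#  (t=2,i=1, bit23=1)
  nb #.##.: next=.  (t=4,i=15, bit22=0)
  nb #.#.#: next=.  (t=0,i=19, bit21=0)
  nb #.#..: next=.  (t=0,i=0, bit20=0)
  nb #..##: next=#  (t=0,i=13, bit19=1)
  nb #..#.: next=#  (t=0,i=2, bit18=1)
  nb #...#: next=#  (t=3,i=16, bit17=1)
  nb #....: next=.  (t=1,i=18, bit16=0)
  nb .####: next=#  (t=0,i=15, bit15=1)
  nb .###.: next=#  (t=3,i=19, bit14=1)
  nb .##.#: next=.  (t=4,i=16, bit13=0)
  nb .##..: next=#  (t=4,i=19, bit12=1)
  nb .#.##: next=.  (t=2,i=0, bit11=0)
  nb .#.#.: next=.  (t=0,i=10, bit10=0)
  nb .#..#: next=#  (t=0,i=1, bit9=1)
  nb .#...: next=#  (t=6,i=14, bit8=1)
  nb ..###: next=#  (t=0,i=14, bit7=1)
  nb ..##.: next=#  (t=7,i=14, bit6=1)
  nb ..#.#: next=#  (t=0,i=9, bit5=1)
  nb ..#..: next=#  (t=0,i=3, bit4=1)
  nb ...##: next=.  (t=1,i=0, bit3=0)
  nb ...#.: next=#  (t=5,i=18, bit2=1)
  nb ....#: next=#  (t=1,i=20, bit1=1)
  nb .....: next=.  (t=1,i=19, bit0=0)
  bits 11000001100011101101001111110110 = 3247363062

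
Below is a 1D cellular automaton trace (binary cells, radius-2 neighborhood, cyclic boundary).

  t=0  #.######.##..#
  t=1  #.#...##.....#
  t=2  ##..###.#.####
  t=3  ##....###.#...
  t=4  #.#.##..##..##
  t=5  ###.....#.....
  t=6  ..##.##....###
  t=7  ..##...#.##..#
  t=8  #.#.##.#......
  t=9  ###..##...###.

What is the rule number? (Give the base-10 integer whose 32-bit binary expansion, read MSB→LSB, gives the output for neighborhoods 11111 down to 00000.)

1973560939

  ##### -> .   bit 31 = 0  t=0,i=4
  ####. -> #   bit 30 = 1  t=0,i=6
  ###.# -> #   bit 29 = 1  t=0,i=7
  ###.. -> #   bit 28 = 1  t=2,i=1
  ##.## -> .   bit 27 = 0  t=0,i=1
  ##.#. -> #   bit 26 = 1  t=1,i=1
  ##..# -> .   bit 25 = 0  t=0,i=11
  ##... -> #   bit 24 = 1  t=1,i=8
  #.### -> #   bit 23 = 1  t=0,i=2
  #.##. -> .   bit 22 = 0  t=0,i=9
  #.#.# -> #   bit 21 = 1  t=2,i=8
  #.#.. -> .   bit 20 = 0  t=1,i=2
  #..## -> .   bit 19 = 0  t=0,i=12
  #..#. -> .   bit 18 = 0  t=7,i=12
  #...# -> #   bit 17 = 1  t=1,i=4
  #.... -> .   bit 16 = 0  t=1,i=9
  .#### -> .   bit 15 = 0  t=0,i=3
  .###. -> .   bit 14 = 0  t=2,i=5
  .##.# -> #   bit 13 = 1  t=0,i=0
  .##.. -> .   bit 12 = 0  t=0,i=10
  .#.## -> .   bit 11 = 0  t=2,i=9
  .#.#. -> #   bit 10 = 1  t=8,i=1
  .#..# -> #   bit 9 = 1  t=7,i=0
  .#... -> .   bit 8 = 0  t=1,i=3
  ..### -> .   bit 7 = 0  t=2,i=4
  ..##. -> #   bit 6 = 1  t=0,i=13
  ..#.# -> #   bit 5 = 1  t=7,i=7
  ..#.. -> .   bit 4 = 0  t=5,i=8
  ...## -> #   bit 3 = 1  t=1,i=5
  ...#. -> .   bit 2 = 0  t=5,i=7
  ....# -> #   bit 1 = 1  t=1,i=11
  ..... -> #   bit 0 = 1  t=1,i=10
  bits 01110101101000100010011001101011 = 1973560939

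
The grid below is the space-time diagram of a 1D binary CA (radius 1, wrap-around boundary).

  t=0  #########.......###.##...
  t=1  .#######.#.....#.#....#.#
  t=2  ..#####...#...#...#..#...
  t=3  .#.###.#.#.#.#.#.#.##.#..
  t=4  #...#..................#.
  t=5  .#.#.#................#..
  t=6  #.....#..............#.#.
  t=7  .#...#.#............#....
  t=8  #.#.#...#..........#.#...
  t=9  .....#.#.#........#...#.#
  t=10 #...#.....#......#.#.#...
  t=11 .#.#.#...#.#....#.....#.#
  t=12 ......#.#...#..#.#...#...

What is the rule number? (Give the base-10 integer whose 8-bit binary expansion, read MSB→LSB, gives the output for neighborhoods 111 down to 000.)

  ###|#  b7=1 t=0,i=1
  ##.|.  b6=0 t=0,i=8
  #.#|.  b5=0 t=0,i=19
  #..|#  b4=1 t=0,i=9
  .##|.  b3=0 t=0,i=0
  .#.|.  b2=0 t=1,i=9
  ..#|#  b1=1 t=0,i=15
  ...|.  b0=0 t=0,i=10
  bits 10010010 = 146

146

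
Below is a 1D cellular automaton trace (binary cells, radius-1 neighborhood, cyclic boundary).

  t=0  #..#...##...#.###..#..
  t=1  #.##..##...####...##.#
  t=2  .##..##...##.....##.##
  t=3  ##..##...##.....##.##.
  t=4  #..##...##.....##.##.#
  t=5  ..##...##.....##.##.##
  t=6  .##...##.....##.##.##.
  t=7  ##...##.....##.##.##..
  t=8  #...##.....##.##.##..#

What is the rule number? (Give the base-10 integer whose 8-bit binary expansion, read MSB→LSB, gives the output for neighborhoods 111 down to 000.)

46

  nb ###: next=.  (t=0,i=15, bit7=0)
  nb ##.: next=.  (t=0,i=8, bit6=0)
  nb #.#: next=#  (t=0,i=13, bit5=1)
  nb #..: next=.  (t=0,i=1, bit4=0)
  nb .##: next=#  (t=0,i=7, bit3=1)
  nb .#.: next=#  (t=0,i=0, bit2=1)
  nb ..#: next=#  (t=0,i=2, bit1=1)
  nb ...: next=.  (t=0,i=5, bit0=0)
  bits 00101110 = 46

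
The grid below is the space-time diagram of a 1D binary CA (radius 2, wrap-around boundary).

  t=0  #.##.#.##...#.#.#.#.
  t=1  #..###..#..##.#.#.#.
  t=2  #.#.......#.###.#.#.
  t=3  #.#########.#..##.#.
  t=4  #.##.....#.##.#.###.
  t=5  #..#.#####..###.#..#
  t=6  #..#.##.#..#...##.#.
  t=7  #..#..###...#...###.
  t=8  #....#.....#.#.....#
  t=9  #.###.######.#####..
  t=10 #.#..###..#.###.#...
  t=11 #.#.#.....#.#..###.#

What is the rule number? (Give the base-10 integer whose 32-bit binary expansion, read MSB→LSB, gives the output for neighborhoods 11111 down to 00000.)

  ##### -> .   bit 31 = 0  t=3,i=4
  ####. -> #   bit 30 = 1  t=3,i=9
  ###.# -> .   bit 29 = 0  t=2,i=14
  ###.. -> .   bit 28 = 0  t=1,i=5
  ##.## -> #   bit 27 = 1  t=9,i=5
  ##.#. -> #   bit 26 = 1  t=0,i=4
  ##..# -> .   bit 25 = 0  t=1,i=6
  ##... -> .   bit 24 = 0  t=0,i=9
  #.### -> #   bit 23 = 1  t=2,i=12
  #.##. -> .   bit 22 = 0  t=0,i=2
  #.#.# -> #   bit 21 = 1  t=0,i=0
  #.#.. -> #   bit 20 = 1  t=1,i=0
  #..## -> #   bit 19 = 1  t=1,i=2
  #..#. -> .   bit 18 = 0  t=1,i=7
  #...# -> .   bit 17 = 0  t=0,i=10
  #.... -> #   bit 16 = 1  t=2,i=4
  .#### -> #   bit 15 = 1  t=3,i=3
  .###. -> .   bit 14 = 0  t=1,i=4
  .##.# -> #   bit 13 = 1  t=0,i=3
  .##.. -> #   bit 12 = 1  t=0,i=8
  .#.## -> .   bit 11 = 0  t=0,i=1
  .#.#. -> .   bit 10 = 0  t=0,i=13
  .#..# -> .   bit 9 = 0  t=1,i=1
  .#... -> #   bit 8 = 1  t=2,i=3
  ..### -> .   bit 7 = 0  t=1,i=3
  ..##. -> .   bit 6 = 0  t=1,i=11
  ..#.# -> #   bit 5 = 1  t=0,i=12
  ..#.. -> .   bit 4 = 0  t=1,i=8
  ...## -> .   bit 3 = 0  t=6,i=14
  ...#. -> #   bit 2 = 1  t=0,i=11
  ....# -> #   bit 1 = 1  t=2,i=8
  ..... -> #   bit 0 = 1  t=2,i=5
  bits 01001100101110011011000100100111 = 1287237927

1287237927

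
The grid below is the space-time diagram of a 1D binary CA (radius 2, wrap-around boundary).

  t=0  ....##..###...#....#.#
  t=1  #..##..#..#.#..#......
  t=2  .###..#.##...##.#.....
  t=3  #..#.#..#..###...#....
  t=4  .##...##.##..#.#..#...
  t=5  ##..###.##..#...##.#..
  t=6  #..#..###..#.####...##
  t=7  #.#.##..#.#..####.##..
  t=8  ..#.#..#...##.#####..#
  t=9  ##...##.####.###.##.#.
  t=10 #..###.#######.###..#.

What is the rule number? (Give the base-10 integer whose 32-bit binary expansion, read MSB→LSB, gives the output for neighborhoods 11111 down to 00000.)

2028897096

  #####|.  b31=0 t=8,i=16
  ####.|#  b30=1 t=6,i=15
  ###.#|#  b29=1 t=5,i=6
  ###..|#  b28=1 t=0,i=10
  ##.##|#  b27=1 t=4,i=8
  ##.#.|.  b26=0 t=2,i=15
  ##..#|.  b25=0 t=0,i=6
  ##...|.  b24=0 t=0,i=11
  #.###|#  b23=1 t=6,i=13
  #.##.|#  b22=1 t=2,i=8
  #.#.#|#  b21=1 t=7,i=2
  #.#..|.  b20=0 t=0,i=21
  #..##|#  b19=1 t=0,i=7
  #..#.|#  b18=1 t=1,i=6
  #...#|#  b17=1 t=0,i=12
  #....|.  b16=0 t=0,i=1
  .####|#  b15=1 t=6,i=14
  .###.|.  b14=0 t=0,i=9
  .##.#|.  b13=0 t=2,i=14
  .##..|.  b12=0 t=0,i=5
  .#.##|.  b11=0 t=2,i=7
  .#.#.|.  b10=0 t=0,i=20
  .#..#|#  b9=1 t=1,i=1
  .#...|#  b8=1 t=0,i=0
  ..###|.  b7=0 t=0,i=8
  ..##.|#  b6=1 t=0,i=4
  ..#.#|.  b5=0 t=0,i=19
  ..#..|.  b4=0 t=0,i=14
  ...##|#  b3=1 t=0,i=3
  ...#.|.  b2=0 t=0,i=13
  ....#|.  b1=0 t=0,i=2
  .....|.  b0=0 t=1,i=18
  bits 01111000111011101000001101001000 = 2028897096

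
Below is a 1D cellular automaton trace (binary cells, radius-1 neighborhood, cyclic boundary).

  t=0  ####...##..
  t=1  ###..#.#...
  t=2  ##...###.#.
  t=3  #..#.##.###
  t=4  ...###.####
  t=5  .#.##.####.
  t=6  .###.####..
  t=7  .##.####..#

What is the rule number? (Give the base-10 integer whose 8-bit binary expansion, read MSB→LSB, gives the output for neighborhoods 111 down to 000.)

  ### -> #   bit 7 = 1  t=0,i=1
  ##. -> .   bit 6 = 0  t=0,i=3
  #.# -> #   bit 5 = 1  t=1,i=6
  #.. -> .   bit 4 = 0  t=0,i=4
  .## -> #   bit 3 = 1  t=0,i=0
  .#. -> #   bit 2 = 1  t=1,i=5
  ..# -> .   bit 1 = 0  t=0,i=6
  ... -> #   bit 0 = 1  t=0,i=5
  bits 10101101 = 173

173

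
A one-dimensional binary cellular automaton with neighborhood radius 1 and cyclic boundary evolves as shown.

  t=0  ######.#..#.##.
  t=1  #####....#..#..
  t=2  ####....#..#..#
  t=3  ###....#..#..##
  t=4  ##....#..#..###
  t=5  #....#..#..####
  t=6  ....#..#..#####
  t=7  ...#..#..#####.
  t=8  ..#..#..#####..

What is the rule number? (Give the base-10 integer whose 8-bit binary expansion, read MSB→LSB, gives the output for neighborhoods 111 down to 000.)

138

  ### -> #   bit 7 = 1  t=0,i=1
  ##. -> .   bit 6 = 0  t=0,i=5
  #.# -> .   bit 5 = 0  t=0,i=6
  #.. -> .   bit 4 = 0  t=0,i=8
  .## -> #   bit 3 = 1  t=0,i=0
  .#. -> .   bit 2 = 0  t=0,i=7
  ..# -> #   bit 1 = 1  t=0,i=9
  ... -> .   bit 0 = 0  t=1,i=6
  bits 10001010 = 138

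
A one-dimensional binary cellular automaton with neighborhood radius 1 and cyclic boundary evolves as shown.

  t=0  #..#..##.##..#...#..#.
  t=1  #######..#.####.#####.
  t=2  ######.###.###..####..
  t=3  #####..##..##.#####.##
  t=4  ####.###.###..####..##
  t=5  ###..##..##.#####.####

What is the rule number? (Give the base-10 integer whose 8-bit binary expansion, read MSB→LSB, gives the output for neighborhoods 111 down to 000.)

  ###|#  b7=1 t=1,i=1
  ##.|.  b6=0 t=0,i=7
  #.#|.  b5=0 t=0,i=8
  #..|#  b4=1 t=0,i=1
  .##|#  b3=1 t=0,i=6
  .#.|#  b2=1 t=0,i=0
  ..#|#  b1=1 t=0,i=2
  ...|.  b0=0 t=0,i=15
  bits 10011110 = 158

158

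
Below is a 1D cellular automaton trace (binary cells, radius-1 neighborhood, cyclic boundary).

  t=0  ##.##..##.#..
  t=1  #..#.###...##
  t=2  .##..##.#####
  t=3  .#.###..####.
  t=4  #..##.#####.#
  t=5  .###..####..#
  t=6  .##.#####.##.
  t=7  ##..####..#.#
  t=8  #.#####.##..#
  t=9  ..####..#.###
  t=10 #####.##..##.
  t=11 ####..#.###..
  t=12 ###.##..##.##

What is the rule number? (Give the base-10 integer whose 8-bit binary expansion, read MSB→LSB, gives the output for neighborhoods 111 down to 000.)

155

  ###|#  b7=1 t=1,i=6
  ##.|.  b6=0 t=0,i=1
  #.#|.  b5=0 t=0,i=2
  #..|#  b4=1 t=0,i=5
  .##|#  b3=1 t=0,i=0
  .#.|.  b2=0 t=0,i=10
  ..#|#  b1=1 t=0,i=6
  ...|#  b0=1 t=1,i=9
  bits 10011011 = 155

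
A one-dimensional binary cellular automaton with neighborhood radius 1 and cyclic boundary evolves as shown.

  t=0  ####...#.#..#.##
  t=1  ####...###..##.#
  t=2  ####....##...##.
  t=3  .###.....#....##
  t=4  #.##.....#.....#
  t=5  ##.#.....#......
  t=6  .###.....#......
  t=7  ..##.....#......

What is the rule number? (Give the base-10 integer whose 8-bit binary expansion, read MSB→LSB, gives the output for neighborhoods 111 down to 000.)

228

  ###|#  b7=1 t=0,i=0
  ##.|#  b6=1 t=0,i=3
  #.#|#  b5=1 t=0,i=8
  #..|.  b4=0 t=0,i=4
  .##|.  b3=0 t=0,i=14
  .#.|#  b2=1 t=0,i=7
  ..#|.  b1=0 t=0,i=6
  ...|.  b0=0 t=0,i=5
  bits 11100100 = 228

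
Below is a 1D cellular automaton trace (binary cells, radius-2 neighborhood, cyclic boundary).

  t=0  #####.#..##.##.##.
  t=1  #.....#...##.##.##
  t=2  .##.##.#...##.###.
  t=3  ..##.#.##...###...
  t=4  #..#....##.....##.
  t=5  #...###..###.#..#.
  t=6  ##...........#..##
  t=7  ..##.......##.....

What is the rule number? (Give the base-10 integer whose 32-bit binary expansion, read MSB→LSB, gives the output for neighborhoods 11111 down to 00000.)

160511270

  nb #####: next=.  (t=0,i=2, bit31=0)
  nb ####.: next=.  (t=0,i=3, bit30=0)
  nb ###.#: next=.  (t=0,i=4, bit29=0)
  nb ###..: next=.  (t=1,i=0, bit28=0)
  nb ##.##: next=#  (t=0,i=11, bit27=1)
  nb ##.#.: next=.  (t=0,i=5, bit26=0)
  nb ##..#: next=.  (t=2,i=17, bit25=0)
  nb ##...: next=#  (t=1,i=1, bit24=1)
  nb #.###: next=#  (t=0,i=0, bit23=1)
  nb #.##.: next=.  (t=0,i=12, bit22=0)
  nb #.#.#: next=.  (t=3,i=5, bit21=0)
  nb #.#..: next=#  (t=0,i=6, bit20=1)
  nb #..##: next=.  (t=0,i=8, bit19=0)
  nb #..#.: next=.  (t=4,i=2, bit18=0)
  nb #...#: next=.  (t=1,i=8, bit17=0)
  nb #....: next=#  (t=1,i=2, bit16=1)
  nb .####: next=.  (t=0,i=1, bit15=0)
  nb .###.: next=.  (t=1,i=17, bit14=0)
  nb .##.#: next=#  (t=0,i=10, bit13=1)
  nb .##..: next=#  (t=3,i=8, bit12=1)
  nb .#.##: next=.  (t=3,i=6, bit11=0)
  nb .#.#.: next=#  (t=5,i=17, bit10=1)
  nb .#..#: next=.  (t=0,i=7, bit9=0)
  nb .#...: next=#  (t=1,i=7, bit8=1)
  nb ..###: next=.  (t=3,i=12, bit7=0)
  nb ..##.: next=.  (t=0,i=9, bit6=0)
  nb ..#.#: next=#  (t=5,i=16, bit5=1)
  nb ..#..: next=.  (t=1,i=6, bit4=0)
  nb ...##: next=.  (t=1,i=9, bit3=0)
  nb ...#.: next=#  (t=1,i=5, bit2=1)
  nb ....#: next=#  (t=1,i=4, bit1=1)
  nb .....: next=.  (t=1,i=3, bit0=0)
  bits 00001001100100010011010100100110 = 160511270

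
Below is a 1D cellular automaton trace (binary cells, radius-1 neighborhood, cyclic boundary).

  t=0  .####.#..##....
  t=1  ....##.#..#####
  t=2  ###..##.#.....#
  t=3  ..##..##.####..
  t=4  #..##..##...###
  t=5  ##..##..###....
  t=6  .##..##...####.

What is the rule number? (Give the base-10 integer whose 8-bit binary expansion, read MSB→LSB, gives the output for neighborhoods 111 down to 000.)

  nb ###: next=.  (t=0,i=2, bit7=0)
  nb ##.: next=#  (t=0,i=4, bit6=1)
  nb #.#: next=#  (t=0,i=5, bit5=1)
  nb #..: next=#  (t=0,i=7, bit4=1)
  nb .##: next=.  (t=0,i=1, bit3=0)
  nb .#.: next=.  (t=0,i=6, bit2=0)
  nb ..#: next=.  (t=0,i=0, bit1=0)
  nb ...: next=#  (t=0,i=12, bit0=1)
  bits 01110001 = 113

113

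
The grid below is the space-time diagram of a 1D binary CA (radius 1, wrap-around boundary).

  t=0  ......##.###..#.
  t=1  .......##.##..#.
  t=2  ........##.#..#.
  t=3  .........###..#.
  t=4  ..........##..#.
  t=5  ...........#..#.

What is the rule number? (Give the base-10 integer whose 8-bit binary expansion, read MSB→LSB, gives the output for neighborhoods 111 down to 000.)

228

  ### -> #   bit 7 = 1  t=0,i=10
  ##. -> #   bit 6 = 1  t=0,i=7
  #.# -> #   bit 5 = 1  t=0,i=8
  #.. -> .   bit 4 = 0  t=0,i=12
  .## -> .   bit 3 = 0  t=0,i=6
  .#. -> #   bit 2 = 1  t=0,i=14
  ..# -> .   bit 1 = 0  t=0,i=5
  ... -> .   bit 0 = 0  t=0,i=0
  bits 11100100 = 228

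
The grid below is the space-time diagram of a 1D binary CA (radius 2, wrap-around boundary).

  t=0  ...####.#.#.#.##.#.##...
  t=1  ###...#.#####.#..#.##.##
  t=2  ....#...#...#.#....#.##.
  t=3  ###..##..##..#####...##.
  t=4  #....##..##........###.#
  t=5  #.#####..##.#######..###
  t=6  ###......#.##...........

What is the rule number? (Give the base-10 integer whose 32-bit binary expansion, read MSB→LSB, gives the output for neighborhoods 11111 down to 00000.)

  [31] ##### => .  t=1,i=0
  [30] ####. => .  t=0,i=5
  [29] ###.# => #  t=0,i=6
  [28] ###.. => .  t=1,i=2
  [27] ##.## => #  t=1,i=21
  [26] ##.#. => .  t=0,i=7
  [25] ##..# => .  t=3,i=3
  [24] ##... => .  t=0,i=21
  [23] #.### => #  t=1,i=8
  [22] #.##. => #  t=0,i=14
  [21] #.#.# => #  t=0,i=8
  [20] #.#.. => #  t=1,i=14
  [19] #..## => .  t=3,i=4
  [18] #..#. => .  t=1,i=16
  [17] #...# => #  t=1,i=4
  [16] #.... => #  t=0,i=22
  [15] .#### => .  t=0,i=4
  [14] .###. => .  t=3,i=1
  [13] .##.# => .  t=0,i=15
  [12] .##.. => #  t=0,i=20
  [11] .#.## => .  t=0,i=13
  [10] .#.#. => #  t=0,i=9
  [9] .#..# => .  t=1,i=15
  [8] .#... => #  t=2,i=5
  [7] ..### => .  t=0,i=3
  [6] ..##. => #  t=3,i=5
  [5] ..#.# => .  t=1,i=6
  [4] ..#.. => .  t=2,i=4
  [3] ...## => #  t=0,i=2
  [2] ...#. => .  t=1,i=5
  [1] ....# => #  t=0,i=1
  [0] ..... => #  t=0,i=0
  bits 00101000111100110001010101001011 = 687019339

687019339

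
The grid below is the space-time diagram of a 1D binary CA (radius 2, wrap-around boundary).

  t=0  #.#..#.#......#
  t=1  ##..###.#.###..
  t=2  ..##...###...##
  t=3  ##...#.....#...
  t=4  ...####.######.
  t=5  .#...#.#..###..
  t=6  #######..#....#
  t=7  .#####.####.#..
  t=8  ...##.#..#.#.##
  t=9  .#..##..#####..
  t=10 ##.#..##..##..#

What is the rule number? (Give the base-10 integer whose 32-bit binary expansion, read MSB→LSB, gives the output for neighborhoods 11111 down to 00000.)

3459132727

  #####|#  b31=1 t=4,i=10
  ####.|#  b30=1 t=4,i=5
  ###.#|.  b29=0 t=1,i=6
  ###..|.  b28=0 t=1,i=12
  ##.##|#  b27=1 t=4,i=7
  ##.#.|#  b26=1 t=0,i=1
  ##..#|#  b25=1 t=1,i=2
  ##...|.  b24=0 t=2,i=4
  #.###|.  b23=0 t=1,i=10
  #.##.|.  b22=0 t=8,i=13
  #.#.#|#  b21=1 t=1,i=8
  #.#..|.  b20=0 t=0,i=2
  #..##|#  b19=1 t=1,i=3
  #..#.|#  b18=1 t=0,i=4
  #...#|#  b17=1 t=2,i=5
  #....|.  b16=0 t=0,i=9
  .####|.  b15=0 t=4,i=4
  .###.|.  b14=0 t=1,i=5
  .##.#|#  b13=1 t=0,i=0
  .##..|.  b12=0 t=1,i=1
  .#.##|#  b11=1 t=1,i=9
  .#.#.|#  b10=1 t=0,i=6
  .#..#|.  b9=0 t=0,i=3
  .#...|#  b8=1 t=0,i=8
  ..###|.  b7=0 t=1,i=4
  ..##.|.  b6=0 t=0,i=14
  ..#.#|#  b5=1 t=0,i=5
  ..#..|#  b4=1 t=3,i=5
  ...##|.  b3=0 t=0,i=13
  ...#.|#  b2=1 t=3,i=4
  ....#|#  b1=1 t=0,i=12
  .....|#  b0=1 t=0,i=10
  bits 11001110001011100010110100110111 = 3459132727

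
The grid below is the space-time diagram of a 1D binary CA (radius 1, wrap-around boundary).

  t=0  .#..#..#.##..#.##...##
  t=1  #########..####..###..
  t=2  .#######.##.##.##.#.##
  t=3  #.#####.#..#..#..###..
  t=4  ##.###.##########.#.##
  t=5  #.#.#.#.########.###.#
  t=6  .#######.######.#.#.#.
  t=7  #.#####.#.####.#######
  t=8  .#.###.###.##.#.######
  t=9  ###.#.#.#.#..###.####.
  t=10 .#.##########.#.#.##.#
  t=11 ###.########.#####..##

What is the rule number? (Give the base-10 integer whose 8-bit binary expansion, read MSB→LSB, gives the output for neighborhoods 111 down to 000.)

183

  nb ###: next=#  (t=1,i=1, bit7=1)
  nb ##.: next=.  (t=0,i=10, bit6=0)
  nb #.#: next=#  (t=0,i=0, bit5=1)
  nb #..: next=#  (t=0,i=2, bit4=1)
  nb .##: next=.  (t=0,i=9, bit3=0)
  nb .#.: next=#  (t=0,i=1, bit2=1)
  nb ..#: next=#  (t=0,i=3, bit1=1)
  nb ...: next=#  (t=0,i=18, bit0=1)
  bits 10110111 = 183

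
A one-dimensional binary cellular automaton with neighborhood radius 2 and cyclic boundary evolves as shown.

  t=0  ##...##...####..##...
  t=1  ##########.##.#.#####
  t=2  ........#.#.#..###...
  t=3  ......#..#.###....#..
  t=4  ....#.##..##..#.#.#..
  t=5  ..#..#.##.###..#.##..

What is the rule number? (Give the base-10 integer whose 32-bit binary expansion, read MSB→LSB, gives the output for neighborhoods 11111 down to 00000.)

1267908186

  [31] ##### => .  t=1,i=0
  [30] ####. => #  t=0,i=12
  [29] ###.# => .  t=1,i=9
  [28] ###.. => .  t=0,i=13
  [27] ##.## => #  t=1,i=10
  [26] ##.#. => .  t=1,i=13
  [25] ##..# => #  t=0,i=14
  [24] ##... => #  t=0,i=2
  [23] #.### => #  t=1,i=16
  [22] #.##. => .  t=1,i=11
  [21] #.#.# => .  t=1,i=14
  [20] #.#.. => #  t=2,i=12
  [19] #..## => .  t=0,i=15
  [18] #..#. => .  t=3,i=8
  [17] #...# => #  t=0,i=3
  [16] #.... => .  t=2,i=19
  [15] .#### => #  t=0,i=11
  [14] .###. => .  t=2,i=16
  [13] .##.# => #  t=1,i=12
  [12] .##.. => #  t=0,i=1
  [11] .#.## => #  t=1,i=15
  [10] .#.#. => #  t=2,i=9
  [9] .#..# => #  t=2,i=13
  [8] .#... => .  t=3,i=19
  [7] ..### => .  t=0,i=10
  [6] ..##. => #  t=0,i=0
  [5] ..#.# => .  t=2,i=8
  [4] ..#.. => #  t=3,i=6
  [3] ...## => #  t=0,i=4
  [2] ...#. => .  t=2,i=7
  [1] ....# => #  t=2,i=6
  [0] ..... => .  t=2,i=0
  bits 01001011100100101011111001011010 = 1267908186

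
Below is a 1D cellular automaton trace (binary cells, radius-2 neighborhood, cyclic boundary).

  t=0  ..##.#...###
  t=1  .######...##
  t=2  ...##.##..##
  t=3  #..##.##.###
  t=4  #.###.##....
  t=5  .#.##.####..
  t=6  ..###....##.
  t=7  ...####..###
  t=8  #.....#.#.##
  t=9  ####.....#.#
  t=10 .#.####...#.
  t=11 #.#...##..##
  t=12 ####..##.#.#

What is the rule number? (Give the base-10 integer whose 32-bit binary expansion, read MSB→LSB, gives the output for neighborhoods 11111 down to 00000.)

3042802513

  ##### -> #   bit 31 = 1  t=1,i=3
  ####. -> .   bit 30 = 0  t=1,i=5
  ###.# -> #   bit 29 = 1  t=4,i=4
  ###.. -> #   bit 28 = 1  t=0,i=11
  ##.## -> .   bit 27 = 0  t=1,i=0
  ##.#. -> #   bit 26 = 1  t=0,i=4
  ##..# -> .   bit 25 = 0  t=0,i=0
  ##... -> #   bit 24 = 1  t=1,i=7
  #.### -> .   bit 23 = 0  t=1,i=1
  #.##. -> #   bit 22 = 1  t=2,i=6
  #.#.# -> .   bit 21 = 0  t=8,i=8
  #.#.. -> #   bit 20 = 1  t=0,i=5
  #..## -> #   bit 19 = 1  t=0,i=1
  #..#. -> #   bit 18 = 1  t=10,i=0
  #...# -> .   bit 17 = 0  t=0,i=7
  #.... -> #   bit 16 = 1  t=4,i=9
  .#### -> .   bit 15 = 0  t=1,i=2
  .###. -> #   bit 14 = 1  t=0,i=10
  .##.# -> #   bit 13 = 1  t=0,i=3
  .##.. -> #   bit 12 = 1  t=2,i=7
  .#.## -> #   bit 11 = 1  t=4,i=1
  .#.#. -> .   bit 10 = 0  t=8,i=7
  .#..# -> #   bit 9 = 1  t=10,i=11
  .#... -> #   bit 8 = 1  t=0,i=6
  ..### -> .   bit 7 = 0  t=0,i=9
  ..##. -> #   bit 6 = 1  t=0,i=2
  ..#.# -> .   bit 5 = 0  t=4,i=0
  ..#.. -> #   bit 4 = 1  t=10,i=10
  ...## -> .   bit 3 = 0  t=0,i=8
  ...#. -> .   bit 2 = 0  t=4,i=11
  ....# -> .   bit 1 = 0  t=4,i=10
  ..... -> #   bit 0 = 1  t=8,i=3
  bits 10110101010111010111101101010001 = 3042802513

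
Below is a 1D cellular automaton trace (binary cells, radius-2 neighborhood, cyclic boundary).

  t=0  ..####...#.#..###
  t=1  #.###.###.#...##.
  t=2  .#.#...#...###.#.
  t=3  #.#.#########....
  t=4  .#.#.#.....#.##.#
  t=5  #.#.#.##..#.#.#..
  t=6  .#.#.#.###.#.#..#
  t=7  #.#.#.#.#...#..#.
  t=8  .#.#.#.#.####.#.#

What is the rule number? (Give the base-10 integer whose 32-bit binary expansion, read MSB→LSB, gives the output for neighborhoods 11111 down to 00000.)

  [31] ##### => .  t=3,i=6
  [30] ####. => #  t=0,i=4
  [29] ###.# => .  t=1,i=4
  [28] ###.. => .  t=0,i=5
  [27] ##.## => .  t=1,i=5
  [26] ##.#. => .  t=1,i=9
  [25] ##..# => #  t=0,i=0
  [24] ##... => #  t=0,i=6
  [23] #.### => .  t=1,i=2
  [22] #.##. => .  t=4,i=13
  [21] #.#.# => .  t=1,i=0
  [20] #.#.. => .  t=0,i=11
  [19] #..## => .  t=0,i=1
  [18] #..#. => #  t=2,i=0
  [17] #...# => #  t=0,i=7
  [16] #.... => #  t=3,i=14
  [15] .#### => #  t=0,i=3
  [14] .###. => #  t=0,i=15
  [13] .##.# => #  t=1,i=15
  [12] .##.. => #  t=5,i=7
  [11] .#.## => #  t=1,i=1
  [10] .#.#. => #  t=0,i=10
  [9] .#..# => .  t=0,i=12
  [8] .#... => #  t=1,i=11
  [7] ..### => #  t=0,i=2
  [6] ..##. => .  t=1,i=14
  [5] ..#.# => .  t=0,i=9
  [4] ..#.. => #  t=2,i=7
  [3] ...## => #  t=1,i=13
  [2] ...#. => #  t=0,i=8
  [1] ....# => .  t=3,i=15
  [0] ..... => .  t=4,i=8
  bits 01000011000001111111110110011100 = 1124597148

1124597148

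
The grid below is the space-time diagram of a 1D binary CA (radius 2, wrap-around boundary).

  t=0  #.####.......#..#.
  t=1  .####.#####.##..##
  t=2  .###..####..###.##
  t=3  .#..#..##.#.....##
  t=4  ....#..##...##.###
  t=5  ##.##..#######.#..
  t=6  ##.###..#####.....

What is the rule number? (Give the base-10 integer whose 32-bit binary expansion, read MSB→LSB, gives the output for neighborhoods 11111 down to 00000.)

  nb #####: next=#  (t=1,i=8, bit31=1)
  nb ####.: next=#  (t=0,i=4, bit30=1)
  nb ###.#: next=.  (t=1,i=4, bit29=0)
  nb ###..: next=.  (t=0,i=5, bit28=0)
  nb ##.##: next=.  (t=1,i=0, bit27=0)
  nb ##.#.: next=.  (t=3,i=0, bit26=0)
  nb ##..#: next=#  (t=1,i=14, bit25=1)
  nb ##...: next=#  (t=0,i=6, bit24=1)
  nb #.###: next=#  (t=0,i=2, bit23=1)
  nb #.##.: next=#  (t=1,i=12, bit22=1)
  nb #.#.#: next=.  (t=0,i=0, bit21=0)
  nb #.#..: next=.  (t=3,i=1, bit20=0)
  nb #..##: next=.  (t=1,i=15, bit19=0)
  nb #..#.: next=.  (t=0,i=15, bit18=0)
  nb #...#: next=#  (t=4,i=10, bit17=1)
  nb #....: next=#  (t=0,i=7, bit16=1)
  nb .####: next=#  (t=0,i=3, bit15=1)
  nb .###.: next=.  (t=2,i=2, bit14=0)
  nb .##.#: next=#  (t=1,i=17, bit13=1)
  nb .##..: next=#  (t=1,i=13, bit12=1)
  nb .#.##: next=#  (t=0,i=1, bit11=1)
  nb .#.#.: next=#  (t=0,i=17, bit10=1)
  nb .#..#: next=.  (t=0,i=14, bit9=0)
  nb .#...: next=.  (t=3,i=11, bit8=0)
  nb ..###: next=.  (t=2,i=6, bit7=0)
  nb ..##.: next=#  (t=1,i=16, bit6=1)
  nb ..#.#: next=#  (t=0,i=16, bit5=1)
  nb ..#..: next=#  (t=0,i=13, bit4=1)
  nb ...##: next=#  (t=3,i=15, bit3=1)
  nb ...#.: next=#  (t=0,i=12, bit2=1)
  nb ....#: next=.  (t=0,i=11, bit1=0)
  nb .....: next=#  (t=0,i=8, bit0=1)
  bits 11000011110000111011110001111101 = 3284384893

3284384893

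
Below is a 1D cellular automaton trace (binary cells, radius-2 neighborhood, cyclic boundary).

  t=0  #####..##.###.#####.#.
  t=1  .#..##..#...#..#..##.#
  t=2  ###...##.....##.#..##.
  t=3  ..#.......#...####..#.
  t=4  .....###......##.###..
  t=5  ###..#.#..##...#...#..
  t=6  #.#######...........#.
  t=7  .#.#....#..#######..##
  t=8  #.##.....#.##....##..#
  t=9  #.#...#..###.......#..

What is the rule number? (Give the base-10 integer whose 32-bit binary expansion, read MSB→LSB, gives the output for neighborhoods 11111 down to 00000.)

  #####|.  b31=0 t=0,i=2
  ####.|.  b30=0 t=0,i=3
  ###.#|#  b29=1 t=0,i=12
  ###..|#  b28=1 t=0,i=4
  ##.##|.  b27=0 t=0,i=9
  ##.#.|#  b26=1 t=0,i=19
  ##..#|#  b25=1 t=0,i=5
  ##...|.  b24=0 t=2,i=3
  #.###|.  b23=0 t=0,i=0
  #.##.|#  b22=1 t=8,i=2
  #.#.#|.  b21=0 t=0,i=20
  #.#..|#  b20=1 t=1,i=1
  #..##|.  b19=0 t=0,i=6
  #..#.|#  b18=1 t=1,i=7
  #...#|.  b17=0 t=1,i=10
  #....|.  b16=0 t=2,i=9
  .####|#  b15=1 t=0,i=1
  .###.|.  b14=0 t=0,i=11
  .##.#|#  b13=1 t=0,i=8
  .##..|.  b12=0 t=1,i=5
  .#.##|#  b11=1 t=0,i=21
  .#.#.|#  b10=1 t=1,i=0
  .#..#|#  b9=1 t=1,i=2
  .#...|.  b8=0 t=1,i=9
  ..###|#  b7=1 t=3,i=14
  ..##.|.  b6=0 t=0,i=7
  ..#.#|#  b5=1 t=5,i=5
  ..#..|.  b4=0 t=1,i=8
  ...##|.  b3=0 t=2,i=5
  ...#.|.  b2=0 t=1,i=11
  ....#|.  b1=0 t=2,i=11
  .....|#  b0=1 t=2,i=10
  bits 00110110010101001010111010100001 = 911519393

911519393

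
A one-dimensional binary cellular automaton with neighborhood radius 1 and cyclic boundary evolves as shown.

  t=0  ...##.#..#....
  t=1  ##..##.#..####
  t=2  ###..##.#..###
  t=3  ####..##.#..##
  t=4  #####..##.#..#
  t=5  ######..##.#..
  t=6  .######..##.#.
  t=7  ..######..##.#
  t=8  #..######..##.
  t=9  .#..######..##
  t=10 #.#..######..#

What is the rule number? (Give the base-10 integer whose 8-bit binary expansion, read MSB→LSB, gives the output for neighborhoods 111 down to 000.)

241

  [7] ### => #  t=1,i=0
  [6] ##. => #  t=0,i=4
  [5] #.# => #  t=0,i=5
  [4] #.. => #  t=0,i=7
  [3] .## => .  t=0,i=3
  [2] .#. => .  t=0,i=6
  [1] ..# => .  t=0,i=2
  [0] ... => #  t=0,i=0
  bits 11110001 = 241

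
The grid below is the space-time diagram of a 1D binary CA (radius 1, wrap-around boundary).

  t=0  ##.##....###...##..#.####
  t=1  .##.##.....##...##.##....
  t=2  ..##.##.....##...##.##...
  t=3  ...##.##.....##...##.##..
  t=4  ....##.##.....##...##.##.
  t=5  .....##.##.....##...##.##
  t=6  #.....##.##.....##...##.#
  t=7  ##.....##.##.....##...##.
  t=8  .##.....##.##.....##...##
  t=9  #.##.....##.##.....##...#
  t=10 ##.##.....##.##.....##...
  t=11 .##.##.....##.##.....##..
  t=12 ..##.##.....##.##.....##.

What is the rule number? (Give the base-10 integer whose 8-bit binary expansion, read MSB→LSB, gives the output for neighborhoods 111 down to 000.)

116

  ###|.  b7=0 t=0,i=0
  ##.|#  b6=1 t=0,i=1
  #.#|#  b5=1 t=0,i=2
  #..|#  b4=1 t=0,i=5
  .##|.  b3=0 t=0,i=3
  .#.|#  b2=1 t=0,i=19
  ..#|.  b1=0 t=0,i=8
  ...|.  b0=0 t=0,i=6
  bits 01110100 = 116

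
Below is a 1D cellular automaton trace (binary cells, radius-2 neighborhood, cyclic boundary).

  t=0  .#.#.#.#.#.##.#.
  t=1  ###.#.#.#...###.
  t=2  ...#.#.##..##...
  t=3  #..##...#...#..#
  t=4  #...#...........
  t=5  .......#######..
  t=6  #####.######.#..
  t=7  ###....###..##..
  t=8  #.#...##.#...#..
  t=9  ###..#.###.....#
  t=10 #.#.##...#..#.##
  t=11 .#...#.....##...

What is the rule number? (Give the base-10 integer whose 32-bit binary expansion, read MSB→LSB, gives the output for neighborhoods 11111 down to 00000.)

  nb #####: next=#  (t=5,i=9, bit31=1)
  nb ####.: next=.  (t=5,i=12, bit30=0)
  nb ###.#: next=.  (t=1,i=2, bit29=0)
  nb ###..: next=#  (t=5,i=13, bit28=1)
  nb ##.##: next=.  (t=1,i=15, bit27=0)
  nb ##.#.: next=#  (t=0,i=13, bit26=1)
  nb ##..#: next=.  (t=2,i=9, bit25=0)
  nb ##...: next=.  (t=2,i=13, bit24=0)
  nb #.###: next=.  (t=1,i=0, bit23=0)
  nb #.##.: next=.  (t=0,i=11, bit22=0)
  nb #.#.#: next=.  (t=0,i=3, bit21=0)
  nb #.#..: next=#  (t=0,i=14, bit20=1)
  nb #..##: next=.  (t=2,i=10, bit19=0)
  nb #..#.: next=#  (t=0,i=0, bit18=1)
  nb #...#: next=.  (t=1,i=10, bit17=0)
  nb #....: next=.  (t=2,i=14, bit16=0)
  nb .####: next=#  (t=5,i=8, bit15=1)
  nb .###.: next=.  (t=1,i=1, bit14=0)
  nb .##.#: next=#  (t=0,i=12, bit13=1)
  nb .##..: next=#  (t=2,i=8, bit12=1)
  nb .#.##: next=.  (t=0,i=10, bit11=0)
  nb .#.#.: next=#  (t=0,i=2, bit10=1)
  nb .#..#: next=.  (t=0,i=15, bit9=0)
  nb .#...: next=.  (t=1,i=9, bit8=0)
  nb ..###: next=#  (t=1,i=12, bit7=1)
  nb ..##.: next=.  (t=2,i=11, bit6=0)
  nb ..#.#: next=#  (t=0,i=1, bit5=1)
  nb ..#..: next=.  (t=3,i=8, bit4=0)
  nb ...##: next=#  (t=1,i=11, bit3=1)
  nb ...#.: next=.  (t=2,i=2, bit2=0)
  nb ....#: next=.  (t=2,i=1, bit1=0)
  nb .....: next=#  (t=2,i=0, bit0=1)
  bits 10010100000101001011010010101001 = 2484384937

2484384937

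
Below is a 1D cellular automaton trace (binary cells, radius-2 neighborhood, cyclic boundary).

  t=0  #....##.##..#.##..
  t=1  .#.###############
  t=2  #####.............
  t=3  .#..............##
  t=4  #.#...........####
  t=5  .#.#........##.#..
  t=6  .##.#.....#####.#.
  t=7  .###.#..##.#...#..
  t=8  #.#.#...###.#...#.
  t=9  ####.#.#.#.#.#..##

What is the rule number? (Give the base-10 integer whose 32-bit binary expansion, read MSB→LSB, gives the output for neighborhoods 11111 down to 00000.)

249888106

  #####|.  b31=0 t=1,i=5
  ####.|.  b30=0 t=1,i=16
  ###.#|.  b29=0 t=1,i=17
  ###..|.  b28=0 t=2,i=4
  ##.##|#  b27=1 t=0,i=7
  ##.#.|#  b26=1 t=1,i=0
  ##..#|#  b25=1 t=0,i=10
  ##...|.  b24=0 t=2,i=5
  #.###|#  b23=1 t=1,i=3
  #.##.|#  b22=1 t=0,i=8
  #.#.#|#  b21=1 t=1,i=1
  #.#..|.  b20=0 t=3,i=1
  #..##|.  b19=0 t=6,i=0
  #..#.|#  b18=1 t=0,i=11
  #...#|.  b17=0 t=5,i=17
  #....|.  b16=0 t=0,i=2
  .####|#  b15=1 t=1,i=4
  .###.|#  b14=1 t=7,i=2
  .##.#|#  b13=1 t=0,i=6
  .##..|#  b12=1 t=0,i=9
  .#.##|#  b11=1 t=0,i=13
  .#.#.|#  b10=1 t=5,i=2
  .#..#|.  b9=0 t=6,i=17
  .#...|#  b8=1 t=0,i=1
  ..###|.  b7=0 t=2,i=0
  ..##.|#  b6=1 t=0,i=5
  ..#.#|#  b5=1 t=0,i=12
  ..#..|.  b4=0 t=0,i=0
  ...##|#  b3=1 t=0,i=4
  ...#.|.  b2=0 t=5,i=0
  ....#|#  b1=1 t=0,i=3
  .....|.  b0=0 t=2,i=7
  bits 00001110111001001111110101101010 = 249888106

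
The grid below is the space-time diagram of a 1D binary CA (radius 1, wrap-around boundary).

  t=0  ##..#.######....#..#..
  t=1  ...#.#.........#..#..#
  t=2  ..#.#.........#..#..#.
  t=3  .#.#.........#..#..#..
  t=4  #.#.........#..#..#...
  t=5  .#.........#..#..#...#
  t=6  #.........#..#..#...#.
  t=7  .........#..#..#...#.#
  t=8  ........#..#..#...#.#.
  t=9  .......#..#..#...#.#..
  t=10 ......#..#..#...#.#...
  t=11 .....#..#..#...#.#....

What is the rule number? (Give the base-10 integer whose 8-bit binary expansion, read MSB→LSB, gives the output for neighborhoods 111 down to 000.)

34

  [7] ### => .  t=0,i=7
  [6] ##. => .  t=0,i=1
  [5] #.# => #  t=0,i=5
  [4] #.. => .  t=0,i=2
  [3] .## => .  t=0,i=0
  [2] .#. => .  t=0,i=4
  [1] ..# => #  t=0,i=3
  [0] ... => .  t=0,i=13
  bits 00100010 = 34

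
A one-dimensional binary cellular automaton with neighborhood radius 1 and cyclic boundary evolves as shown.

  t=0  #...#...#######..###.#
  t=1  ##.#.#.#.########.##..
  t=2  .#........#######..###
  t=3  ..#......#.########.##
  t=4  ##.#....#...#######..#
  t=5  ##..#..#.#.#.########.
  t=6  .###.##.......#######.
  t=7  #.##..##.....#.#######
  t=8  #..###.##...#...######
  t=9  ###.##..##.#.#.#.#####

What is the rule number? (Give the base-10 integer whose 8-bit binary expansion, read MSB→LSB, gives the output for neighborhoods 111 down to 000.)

210

  ### -> #   bit 7 = 1  t=0,i=9
  ##. -> #   bit 6 = 1  t=0,i=0
  #.# -> .   bit 5 = 0  t=0,i=20
  #.. -> #   bit 4 = 1  t=0,i=1
  .## -> .   bit 3 = 0  t=0,i=8
  .#. -> .   bit 2 = 0  t=0,i=4
  ..# -> #   bit 1 = 1  t=0,i=3
  ... -> .   bit 0 = 0  t=0,i=2
  bits 11010010 = 210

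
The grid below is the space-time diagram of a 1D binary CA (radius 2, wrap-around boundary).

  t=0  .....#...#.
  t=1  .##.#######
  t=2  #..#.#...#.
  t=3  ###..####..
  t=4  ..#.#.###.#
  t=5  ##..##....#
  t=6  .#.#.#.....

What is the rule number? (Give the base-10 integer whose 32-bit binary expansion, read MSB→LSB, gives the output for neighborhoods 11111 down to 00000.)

  ##### -> .   bit 31 = 0  t=1,i=6
  ####. -> #   bit 30 = 1  t=1,i=9
  ###.# -> .   bit 29 = 0  t=1,i=10
  ###.. -> #   bit 28 = 1  t=3,i=2
  ##.## -> #   bit 27 = 1  t=1,i=0
  ##.#. -> .   bit 26 = 0  t=4,i=9
  ##..# -> .   bit 25 = 0  t=3,i=3
  ##... -> .   bit 24 = 0  t=5,i=6
  #.### -> .   bit 23 = 0  t=1,i=4
  #.##. -> .   bit 22 = 0  t=1,i=1
  #.#.# -> #   bit 21 = 1  t=4,i=4
  #.#.. -> #   bit 20 = 1  t=2,i=0
  #..## -> #   bit 19 = 1  t=3,i=4
  #..#. -> #   bit 18 = 1  t=2,i=2
  #...# -> #   bit 17 = 1  t=0,i=7
  #.... -> .   bit 16 = 0  t=0,i=0
  .#### -> #   bit 15 = 1  t=1,i=5
  .###. -> .   bit 14 = 0  t=3,i=1
  .##.# -> .   bit 13 = 0  t=1,i=2
  .##.. -> #   bit 12 = 1  t=5,i=5
  .#.## -> #   bit 11 = 1  t=4,i=5
  .#.#. -> .   bit 10 = 0  t=2,i=4
  .#..# -> #   bit 9 = 1  t=2,i=1
  .#... -> #   bit 8 = 1  t=0,i=6
  ..### -> .   bit 7 = 0  t=3,i=0
  ..##. -> .   bit 6 = 0  t=5,i=4
  ..#.# -> .   bit 5 = 0  t=2,i=3
  ..#.. -> #   bit 4 = 1  t=0,i=5
  ...## -> .   bit 3 = 0  t=5,i=9
  ...#. -> #   bit 2 = 1  t=0,i=4
  ....# -> .   bit 1 = 0  t=0,i=3
  ..... -> #   bit 0 = 1  t=0,i=1
  bits 01011000001111101001101100010101 = 1480497941

1480497941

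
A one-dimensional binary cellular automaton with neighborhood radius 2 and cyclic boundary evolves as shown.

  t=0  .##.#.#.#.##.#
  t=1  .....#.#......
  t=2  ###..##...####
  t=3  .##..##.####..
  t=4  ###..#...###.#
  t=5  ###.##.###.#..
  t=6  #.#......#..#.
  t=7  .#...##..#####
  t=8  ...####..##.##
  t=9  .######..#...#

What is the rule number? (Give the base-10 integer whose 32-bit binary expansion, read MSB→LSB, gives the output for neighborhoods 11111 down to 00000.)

  [31] ##### => .  t=2,i=0
  [30] ####. => #  t=2,i=1
  [29] ###.# => #  t=4,i=11
  [28] ###.. => #  t=2,i=2
  [27] ##.## => .  t=3,i=7
  [26] ##.#. => .  t=0,i=3
  [25] ##..# => .  t=2,i=3
  [24] ##... => .  t=2,i=7
  [23] #.### => .  t=3,i=8
  [22] #.##. => .  t=0,i=1
  [21] #.#.# => .  t=0,i=4
  [20] #.#.. => .  t=1,i=7
  [19] #..## => .  t=2,i=4
  [18] #..#. => #  t=4,i=4
  [17] #...# => #  t=2,i=8
  [16] #.... => .  t=1,i=9
  [15] .#### => #  t=2,i=11
  [14] .###. => .  t=4,i=10
  [13] .##.# => .  t=0,i=2
  [12] .##.. => #  t=2,i=6
  [11] .#.## => .  t=0,i=0
  [10] .#.#. => #  t=0,i=5
  [9] .#..# => #  t=5,i=12
  [8] .#... => .  t=1,i=8
  [7] ..### => #  t=2,i=10
  [6] ..##. => #  t=2,i=5
  [5] ..#.# => #  t=1,i=5
  [4] ..#.. => #  t=4,i=5
  [3] ...## => #  t=2,i=9
  [2] ...#. => .  t=1,i=4
  [1] ....# => .  t=1,i=3
  [0] ..... => #  t=1,i=0
  bits 01110000000001101001011011111001 = 1879480057

1879480057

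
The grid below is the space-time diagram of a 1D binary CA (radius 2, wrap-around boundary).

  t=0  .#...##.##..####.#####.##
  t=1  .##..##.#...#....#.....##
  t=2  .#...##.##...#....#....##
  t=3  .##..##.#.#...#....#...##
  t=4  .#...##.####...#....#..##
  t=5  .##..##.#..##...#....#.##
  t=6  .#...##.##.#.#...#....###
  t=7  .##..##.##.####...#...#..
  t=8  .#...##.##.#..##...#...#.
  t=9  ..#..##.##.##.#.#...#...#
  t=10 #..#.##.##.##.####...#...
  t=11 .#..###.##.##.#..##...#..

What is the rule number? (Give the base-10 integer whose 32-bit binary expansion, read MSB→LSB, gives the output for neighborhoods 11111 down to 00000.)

300953536

  ##### -> .   bit 31 = 0  t=0,i=19
  ####. -> .   bit 30 = 0  t=0,i=14
  ###.# -> .   bit 29 = 0  t=0,i=15
  ###.. -> #   bit 28 = 1  t=4,i=11
  ##.## -> .   bit 27 = 0  t=0,i=7
  ##.#. -> .   bit 26 = 0  t=0,i=0
  ##..# -> .   bit 25 = 0  t=0,i=10
  ##... -> #   bit 24 = 1  t=2,i=10
  #.### -> #   bit 23 = 1  t=0,i=17
  #.##. -> #   bit 22 = 1  t=0,i=8
  #.#.# -> #   bit 21 = 1  t=3,i=8
  #.#.. -> #   bit 20 = 1  t=0,i=1
  #..## -> .   bit 19 = 0  t=0,i=11
  #..#. -> .   bit 18 = 0  t=8,i=0
  #...# -> .   bit 17 = 0  t=0,i=3
  #.... -> .   bit 16 = 0  t=1,i=14
  .#### -> .   bit 15 = 0  t=0,i=13
  .###. -> .   bit 14 = 0  t=6,i=23
  .##.# -> #   bit 13 = 1  t=0,i=6
  .##.. -> .   bit 12 = 0  t=0,i=9
  .#.## -> #   bit 11 = 1  t=5,i=22
  .#.#. -> #   bit 10 = 1  t=3,i=9
  .#..# -> #   bit 9 = 1  t=4,i=21
  .#... -> #   bit 8 = 1  t=0,i=2
  ..### -> #   bit 7 = 1  t=0,i=12
  ..##. -> #   bit 6 = 1  t=0,i=5
  ..#.# -> .   bit 5 = 0  t=5,i=21
  ..#.. -> .   bit 4 = 0  t=1,i=12
  ...## -> .   bit 3 = 0  t=0,i=4
  ...#. -> .   bit 2 = 0  t=1,i=11
  ....# -> .   bit 1 = 0  t=1,i=15
  ..... -> .   bit 0 = 0  t=1,i=20
  bits 00010001111100000010111111000000 = 300953536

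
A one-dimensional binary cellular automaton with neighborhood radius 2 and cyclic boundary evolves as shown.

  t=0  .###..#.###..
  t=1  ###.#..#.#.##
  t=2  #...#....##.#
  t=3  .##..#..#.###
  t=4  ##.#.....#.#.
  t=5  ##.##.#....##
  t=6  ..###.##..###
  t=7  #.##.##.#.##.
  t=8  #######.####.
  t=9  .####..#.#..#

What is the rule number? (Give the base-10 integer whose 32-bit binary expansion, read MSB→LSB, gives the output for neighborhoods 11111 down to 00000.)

2339563913

  #####|#  b31=1 t=1,i=0
  ####.|.  b30=0 t=1,i=1
  ###.#|.  b29=0 t=1,i=2
  ###..|.  b28=0 t=0,i=3
  ##.##|#  b27=1 t=2,i=11
  ##.#.|.  b26=0 t=1,i=3
  ##..#|#  b25=1 t=0,i=4
  ##...|#  b24=1 t=0,i=11
  #.###|.  b23=0 t=0,i=8
  #.##.|#  b22=1 t=2,i=12
  #.#.#|#  b21=1 t=1,i=9
  #.#..|#  b20=1 t=1,i=4
  #..##|.  b19=0 t=6,i=1
  #..#.|.  b18=0 t=0,i=5
  #...#|#  b17=1 t=0,i=12
  #....|.  b16=0 t=2,i=6
  .####|#  b15=1 t=1,i=12
  .###.|#  b14=1 t=0,i=2
  .##.#|#  b13=1 t=2,i=10
  .##..|.  b12=0 t=2,i=0
  .#.##|#  b11=1 t=0,i=7
  .#.#.|.  b10=0 t=1,i=8
  .#..#|.  b9=0 t=1,i=5
  .#...|#  b8=1 t=2,i=5
  ..###|#  b7=1 t=0,i=1
  ..##.|.  b6=0 t=2,i=9
  ..#.#|.  b5=0 t=0,i=6
  ..#..|.  b4=0 t=2,i=4
  ...##|#  b3=1 t=0,i=0
  ...#.|.  b2=0 t=2,i=3
  ....#|.  b1=0 t=2,i=7
  .....|#  b0=1 t=4,i=6
  bits 10001011011100101110100110001001 = 2339563913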